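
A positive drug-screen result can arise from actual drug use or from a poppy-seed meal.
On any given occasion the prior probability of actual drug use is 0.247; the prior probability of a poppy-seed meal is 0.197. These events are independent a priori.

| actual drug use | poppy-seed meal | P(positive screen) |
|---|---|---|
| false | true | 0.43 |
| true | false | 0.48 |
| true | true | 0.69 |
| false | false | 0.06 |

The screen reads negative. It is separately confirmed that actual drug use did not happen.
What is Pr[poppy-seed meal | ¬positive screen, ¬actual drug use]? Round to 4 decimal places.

Pr[poppy-seed meal | ¬positive screen, ¬actual drug use] ≈ 0.1295

Sum P(¬positive screen|·) weighted by the priors over both values of poppy-seed meal:
  P(¬positive screen | ¬actual drug use) = 0.94*0.803 + 0.57*0.197
        = 0.754820 + 0.112290 = 0.867110
Configurations with poppy-seed meal contribute 0.112290, so
  P(poppy-seed meal | ¬positive screen, ¬actual drug use) = 0.112290 / 0.867110 ≈ 0.1295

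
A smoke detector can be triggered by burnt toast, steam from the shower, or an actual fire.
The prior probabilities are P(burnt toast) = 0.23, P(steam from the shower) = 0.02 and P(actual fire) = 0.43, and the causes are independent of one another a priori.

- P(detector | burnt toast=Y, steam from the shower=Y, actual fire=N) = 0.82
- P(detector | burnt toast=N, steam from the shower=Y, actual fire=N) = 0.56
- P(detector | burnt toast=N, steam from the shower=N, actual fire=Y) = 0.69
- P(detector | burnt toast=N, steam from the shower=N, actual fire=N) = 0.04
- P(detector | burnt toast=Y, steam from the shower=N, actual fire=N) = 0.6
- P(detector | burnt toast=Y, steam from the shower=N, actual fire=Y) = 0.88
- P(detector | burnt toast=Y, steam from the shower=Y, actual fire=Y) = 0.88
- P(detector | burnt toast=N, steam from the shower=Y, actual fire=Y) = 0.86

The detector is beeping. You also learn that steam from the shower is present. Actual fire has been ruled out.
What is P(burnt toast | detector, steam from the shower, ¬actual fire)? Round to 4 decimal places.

Enumerate both values of burnt toast and weight by the priors:
  P(detector | steam from the shower, ¬actual fire) = 0.56*0.77 + 0.82*0.23
        = 0.431200 + 0.188600 = 0.619800
Keeping only the burnt toast-present terms gives 0.188600, so
  P(burnt toast | detector, steam from the shower, ¬actual fire) = 0.188600 / 0.619800 ≈ 0.3043

P(burnt toast | detector, steam from the shower, ¬actual fire) ≈ 0.3043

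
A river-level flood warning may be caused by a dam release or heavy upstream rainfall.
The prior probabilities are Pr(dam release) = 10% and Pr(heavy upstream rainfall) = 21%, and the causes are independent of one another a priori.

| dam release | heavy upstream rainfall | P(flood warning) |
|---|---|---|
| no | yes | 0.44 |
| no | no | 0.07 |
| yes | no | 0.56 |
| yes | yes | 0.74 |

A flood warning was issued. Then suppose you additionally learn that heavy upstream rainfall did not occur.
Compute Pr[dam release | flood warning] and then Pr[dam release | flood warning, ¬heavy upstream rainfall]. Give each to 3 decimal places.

For the numerator, keep only dam release=true terms: 0.044240 + 0.015540 = 0.059780
The normalizing constant is 0.07×0.9×0.79 + 0.44×0.9×0.21 + 0.56×0.1×0.79 + 0.74×0.1×0.21 = 0.192710
Posterior = 0.059780 / 0.192710 ≈ 0.310

With the extra evidence:
Sum P(flood warning|·) weighted by the priors over both values of dam release:
  P(flood warning | ¬heavy upstream rainfall) = 0.07×0.9 + 0.56×0.1
        = 0.063000 + 0.056000 = 0.119000
Keeping only the dam release-present terms gives 0.056000, so
  P(dam release | flood warning, ¬heavy upstream rainfall) = 0.056000 / 0.119000 ≈ 0.471

Pr[dam release | flood warning] ≈ 0.310; Pr[dam release | flood warning, ¬heavy upstream rainfall] ≈ 0.471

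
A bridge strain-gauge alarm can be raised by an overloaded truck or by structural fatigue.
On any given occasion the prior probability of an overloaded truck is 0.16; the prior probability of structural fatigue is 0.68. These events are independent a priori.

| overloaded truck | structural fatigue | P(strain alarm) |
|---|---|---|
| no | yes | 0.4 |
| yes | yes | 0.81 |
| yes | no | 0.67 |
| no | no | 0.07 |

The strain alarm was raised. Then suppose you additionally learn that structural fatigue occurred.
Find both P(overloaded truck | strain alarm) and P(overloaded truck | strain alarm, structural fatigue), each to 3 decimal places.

Sum P(strain alarm|·) weighted by the priors over the 4 (overloaded truck, structural fatigue) configurations:
  P(strain alarm) = 0.07×0.84×0.32 + 0.4×0.84×0.68 + 0.67×0.16×0.32 + 0.81×0.16×0.68
        = 0.018816 + 0.228480 + 0.034304 + 0.088128 = 0.369728
Configurations with overloaded truck contribute 0.122432, so
  P(overloaded truck | strain alarm) = 0.122432 / 0.369728 ≈ 0.331

With the extra evidence:
Weight on overloaded truck=true, given the evidence: 0.81*0.16 = 0.129600
The normalizing constant is 0.4*0.84 + 0.81*0.16 = 0.465600
Posterior = 0.129600 / 0.465600 ≈ 0.278
This is intercausal reasoning (explaining away): once structural fatigue accounts for the strain alarm, overloaded truck becomes less likely.

P(overloaded truck | strain alarm) ≈ 0.331; P(overloaded truck | strain alarm, structural fatigue) ≈ 0.278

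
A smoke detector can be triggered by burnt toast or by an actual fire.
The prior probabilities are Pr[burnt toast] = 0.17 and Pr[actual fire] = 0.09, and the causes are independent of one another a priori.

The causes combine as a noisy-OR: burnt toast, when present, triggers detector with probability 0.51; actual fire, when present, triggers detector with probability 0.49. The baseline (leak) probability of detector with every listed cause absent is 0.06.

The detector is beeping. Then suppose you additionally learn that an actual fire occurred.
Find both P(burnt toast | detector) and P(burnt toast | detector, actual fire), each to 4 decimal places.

Under noisy-OR, P(detector | causes) = 1 − (1−0.06)·∏(1−qᵢ) over the active causes.
For the numerator, keep only burnt toast=true terms: 0.083445 + 0.011706 = 0.095151
Normalizer over all consistent configurations: 0.06·0.83·0.91 + 0.5206·0.83·0.09 + 0.5394·0.17·0.91 + 0.765094·0.17·0.09 = 0.179358
Posterior = 0.095151 / 0.179358 ≈ 0.5305

Now also conditioning on actual fire=true:
Sum P(detector|·) weighted by the priors over both values of burnt toast:
  P(detector | actual fire) = 0.5206·0.83 + 0.765094·0.17
        = 0.432098 + 0.130066 = 0.562164
The terms with burnt toast present sum to 0.130066, so
  P(burnt toast | detector, actual fire) = 0.130066 / 0.562164 ≈ 0.2314

P(burnt toast | detector) ≈ 0.5305; P(burnt toast | detector, actual fire) ≈ 0.2314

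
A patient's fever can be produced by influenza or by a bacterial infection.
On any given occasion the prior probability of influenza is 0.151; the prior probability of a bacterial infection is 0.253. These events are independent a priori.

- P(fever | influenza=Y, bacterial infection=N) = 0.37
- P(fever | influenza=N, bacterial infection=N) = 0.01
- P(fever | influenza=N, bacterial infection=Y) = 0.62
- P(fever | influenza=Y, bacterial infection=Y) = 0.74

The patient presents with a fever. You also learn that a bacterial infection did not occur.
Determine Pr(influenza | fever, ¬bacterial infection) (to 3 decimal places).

P(fever | ¬bacterial infection) = 0.01·0.849 + 0.37·0.151 = 0.008490 + 0.055870 = 0.064360
Of this, 0.055870 comes from 0.37·0.151 (the influenza=true cases).
P(influenza | fever, ¬bacterial infection) = 0.055870 / 0.064360 ≈ 0.868

Pr(influenza | fever, ¬bacterial infection) ≈ 0.868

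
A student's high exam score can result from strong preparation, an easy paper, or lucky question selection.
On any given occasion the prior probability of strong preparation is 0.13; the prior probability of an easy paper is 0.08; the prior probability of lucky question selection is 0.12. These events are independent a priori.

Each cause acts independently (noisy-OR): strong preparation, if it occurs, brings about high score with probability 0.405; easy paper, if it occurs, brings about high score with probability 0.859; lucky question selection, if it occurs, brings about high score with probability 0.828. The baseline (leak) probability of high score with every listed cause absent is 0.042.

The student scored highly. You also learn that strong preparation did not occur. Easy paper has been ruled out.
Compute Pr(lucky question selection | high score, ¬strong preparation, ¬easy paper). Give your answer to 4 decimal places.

Under noisy-OR, P(high score | causes) = 1 − (1−0.042)·∏(1−qᵢ) over the active causes.
Sum P(high score|·) weighted by the priors over both values of lucky question selection:
  P(high score | ¬strong preparation, ¬easy paper) = 0.042·0.88 + 0.835224·0.12
        = 0.036960 + 0.100227 = 0.137187
Keeping only the lucky question selection-present terms gives 0.100227, so
  P(lucky question selection | high score, ¬strong preparation, ¬easy paper) = 0.100227 / 0.137187 ≈ 0.7306

Pr(lucky question selection | high score, ¬strong preparation, ¬easy paper) ≈ 0.7306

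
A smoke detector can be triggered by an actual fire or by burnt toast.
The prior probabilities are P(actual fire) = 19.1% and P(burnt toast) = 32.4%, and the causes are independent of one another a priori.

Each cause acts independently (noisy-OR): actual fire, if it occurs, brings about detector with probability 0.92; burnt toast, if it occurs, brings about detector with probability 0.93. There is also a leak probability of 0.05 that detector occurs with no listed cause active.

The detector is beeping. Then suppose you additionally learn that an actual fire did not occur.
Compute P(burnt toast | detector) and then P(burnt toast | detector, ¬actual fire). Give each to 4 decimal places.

Under noisy-OR, P(detector | causes) = 1 − (1−0.05)·∏(1−qᵢ) over the active causes.
Weight on burnt toast=true, given the evidence: 0.244685 + 0.061555 = 0.306240
Normalizer over all consistent configurations: 0.05·0.809·0.676 + 0.9335·0.809·0.324 + 0.924·0.191·0.676 + 0.99468·0.191·0.324 = 0.452887
P(burnt toast | detector) = 0.306240/0.452887 ≈ 0.6762

Now also conditioning on actual fire≠true:
Enumerate both values of burnt toast and weight by the priors:
  P(detector | ¬actual fire) = 0.05*0.676 + 0.9335*0.324
        = 0.033800 + 0.302454 = 0.336254
The terms with burnt toast present sum to 0.302454, so
  P(burnt toast | detector, ¬actual fire) = 0.302454 / 0.336254 ≈ 0.8995
Ruling out actual fire raises the posterior on burnt toast — the flip side of explaining away.

P(burnt toast | detector) ≈ 0.6762; P(burnt toast | detector, ¬actual fire) ≈ 0.8995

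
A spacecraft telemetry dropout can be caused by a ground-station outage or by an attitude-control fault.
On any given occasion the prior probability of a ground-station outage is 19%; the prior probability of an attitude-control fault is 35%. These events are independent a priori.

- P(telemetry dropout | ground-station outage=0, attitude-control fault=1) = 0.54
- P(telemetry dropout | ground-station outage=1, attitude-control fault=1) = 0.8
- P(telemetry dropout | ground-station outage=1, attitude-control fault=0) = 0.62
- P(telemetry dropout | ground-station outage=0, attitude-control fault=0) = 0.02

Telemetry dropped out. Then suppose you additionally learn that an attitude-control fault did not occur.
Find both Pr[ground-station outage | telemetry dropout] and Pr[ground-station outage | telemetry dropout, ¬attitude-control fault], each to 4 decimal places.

Numerator (weight on configurations with ground-station outage): 0.076570 + 0.053200 = 0.129770
Normalizer over all consistent configurations: 0.02·0.81·0.65 + 0.54·0.81·0.35 + 0.62·0.19·0.65 + 0.8·0.19·0.35 = 0.293390
P(ground-station outage | telemetry dropout) = 0.129770/0.293390 ≈ 0.4423

Now condition on the additional information:
For the numerator, keep only ground-station outage=true terms: 0.62·0.19 = 0.117800
Denominator P(telemetry dropout | ¬attitude-control fault): 0.02·0.81 + 0.62·0.19 = 0.134000
Posterior = 0.117800 / 0.134000 ≈ 0.8791
With attitude-control fault excluded, ground-station outage must carry more of the explanatory weight for the telemetry dropout.

Pr[ground-station outage | telemetry dropout] ≈ 0.4423; Pr[ground-station outage | telemetry dropout, ¬attitude-control fault] ≈ 0.8791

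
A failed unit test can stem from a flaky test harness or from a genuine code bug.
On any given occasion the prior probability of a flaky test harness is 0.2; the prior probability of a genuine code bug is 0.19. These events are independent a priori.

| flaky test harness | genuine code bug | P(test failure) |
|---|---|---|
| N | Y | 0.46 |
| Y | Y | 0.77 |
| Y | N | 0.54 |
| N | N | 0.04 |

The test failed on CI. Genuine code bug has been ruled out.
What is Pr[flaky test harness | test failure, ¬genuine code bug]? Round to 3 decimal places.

Pr[flaky test harness | test failure, ¬genuine code bug] ≈ 0.771

For the numerator, keep only flaky test harness=true terms: 0.54×0.2 = 0.108000
Denominator P(test failure | ¬genuine code bug): 0.04×0.8 + 0.54×0.2 = 0.140000
Posterior = 0.108000 / 0.140000 ≈ 0.771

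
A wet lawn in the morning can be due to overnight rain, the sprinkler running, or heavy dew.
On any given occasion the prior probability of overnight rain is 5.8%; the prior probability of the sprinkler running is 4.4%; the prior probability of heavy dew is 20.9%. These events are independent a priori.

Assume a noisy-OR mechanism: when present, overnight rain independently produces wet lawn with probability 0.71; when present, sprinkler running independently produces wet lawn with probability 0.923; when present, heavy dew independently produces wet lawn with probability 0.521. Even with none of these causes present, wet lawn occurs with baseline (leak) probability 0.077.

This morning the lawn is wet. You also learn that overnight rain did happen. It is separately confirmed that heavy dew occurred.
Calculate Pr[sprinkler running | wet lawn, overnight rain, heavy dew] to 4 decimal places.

Pr[sprinkler running | wet lawn, overnight rain, heavy dew] ≈ 0.0497

Under noisy-OR, P(wet lawn | causes) = 1 − (1−0.077)·∏(1−qᵢ) over the active causes.
Enumerate both values of sprinkler running and weight by the priors:
  P(wet lawn | overnight rain, heavy dew) = 0.871786*0.956 + 0.990128*0.044
        = 0.833427 + 0.043566 = 0.876993
The terms with sprinkler running present sum to 0.043566, so
  P(sprinkler running | wet lawn, overnight rain, heavy dew) = 0.043566 / 0.876993 ≈ 0.0497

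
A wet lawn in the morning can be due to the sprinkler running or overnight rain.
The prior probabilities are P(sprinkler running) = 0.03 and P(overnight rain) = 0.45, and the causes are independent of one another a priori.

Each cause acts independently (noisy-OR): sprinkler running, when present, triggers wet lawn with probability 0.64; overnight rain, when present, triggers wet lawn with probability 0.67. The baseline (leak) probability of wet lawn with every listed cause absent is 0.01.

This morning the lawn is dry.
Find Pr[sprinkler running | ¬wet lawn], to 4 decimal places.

Under noisy-OR, P(wet lawn | causes) = 1 − (1−0.01)·∏(1−qᵢ) over the active causes.
P(¬wet lawn) = 0.99·0.97·0.55 + 0.3267·0.97·0.45 + 0.3564·0.03·0.55 + 0.117612·0.03·0.45 = 0.528165 + 0.142605 + 0.005881 + 0.001588 = 0.678239
Restricting to configurations with sprinkler running present: 0.005881 + 0.001588 = 0.007469.
P(sprinkler running | ¬wet lawn) = 0.007469 / 0.678239 ≈ 0.0110

Pr[sprinkler running | ¬wet lawn] ≈ 0.0110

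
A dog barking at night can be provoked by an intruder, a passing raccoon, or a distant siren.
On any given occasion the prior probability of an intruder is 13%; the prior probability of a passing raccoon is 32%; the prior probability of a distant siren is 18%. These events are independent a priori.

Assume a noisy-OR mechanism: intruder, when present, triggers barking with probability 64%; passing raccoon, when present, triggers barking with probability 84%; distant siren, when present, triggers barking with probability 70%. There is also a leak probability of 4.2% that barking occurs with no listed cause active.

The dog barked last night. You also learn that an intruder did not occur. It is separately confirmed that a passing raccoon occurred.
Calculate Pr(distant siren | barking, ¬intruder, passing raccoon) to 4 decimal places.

Pr(distant siren | barking, ¬intruder, passing raccoon) ≈ 0.1983

Under noisy-OR, P(barking | causes) = 1 − (1−0.042)·∏(1−qᵢ) over the active causes.
Sum P(barking|·) weighted by the priors over both values of distant siren:
  P(barking | ¬intruder, passing raccoon) = 0.84672*0.82 + 0.954016*0.18
        = 0.694310 + 0.171723 = 0.866033
Keeping only the distant siren-present terms gives 0.171723, so
  P(distant siren | barking, ¬intruder, passing raccoon) = 0.171723 / 0.866033 ≈ 0.1983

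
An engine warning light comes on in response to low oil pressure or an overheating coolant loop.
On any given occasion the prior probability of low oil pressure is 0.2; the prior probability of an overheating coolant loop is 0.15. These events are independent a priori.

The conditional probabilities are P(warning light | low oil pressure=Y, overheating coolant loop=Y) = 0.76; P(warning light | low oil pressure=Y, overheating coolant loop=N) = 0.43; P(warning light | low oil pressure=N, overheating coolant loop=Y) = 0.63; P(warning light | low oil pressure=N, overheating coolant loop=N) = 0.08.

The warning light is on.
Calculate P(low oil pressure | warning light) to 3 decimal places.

P(low oil pressure | warning light) ≈ 0.425

Numerator (weight on configurations with low oil pressure): 0.073100 + 0.022800 = 0.095900
The normalizing constant is 0.08×0.8×0.85 + 0.63×0.8×0.15 + 0.43×0.2×0.85 + 0.76×0.2×0.15 = 0.225900
P(low oil pressure | warning light) = 0.095900/0.225900 ≈ 0.425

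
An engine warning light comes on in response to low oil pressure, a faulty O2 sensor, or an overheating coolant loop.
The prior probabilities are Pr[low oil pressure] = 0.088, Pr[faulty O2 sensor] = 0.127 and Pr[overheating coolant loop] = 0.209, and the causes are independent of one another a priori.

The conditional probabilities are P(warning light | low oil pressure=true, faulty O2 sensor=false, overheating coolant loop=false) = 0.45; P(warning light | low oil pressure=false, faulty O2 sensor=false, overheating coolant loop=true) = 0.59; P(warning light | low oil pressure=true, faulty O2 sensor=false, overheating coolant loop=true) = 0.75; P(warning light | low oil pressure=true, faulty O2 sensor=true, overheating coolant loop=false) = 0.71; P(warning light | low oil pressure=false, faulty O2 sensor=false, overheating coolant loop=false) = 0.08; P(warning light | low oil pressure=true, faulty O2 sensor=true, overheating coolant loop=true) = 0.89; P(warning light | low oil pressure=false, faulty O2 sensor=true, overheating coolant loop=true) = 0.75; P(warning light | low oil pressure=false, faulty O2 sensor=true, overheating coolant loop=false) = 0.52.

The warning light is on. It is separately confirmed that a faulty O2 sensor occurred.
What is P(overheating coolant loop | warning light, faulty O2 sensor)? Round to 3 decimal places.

P(overheating coolant loop | warning light, faulty O2 sensor) ≈ 0.273

P(warning light | faulty O2 sensor) = 0.52×0.912×0.791 + 0.75×0.912×0.209 + 0.71×0.088×0.791 + 0.89×0.088×0.209 = 0.375124 + 0.142956 + 0.049422 + 0.016369 = 0.583871
Of this, 0.159325 comes from 0.142956 + 0.016369 (the overheating coolant loop=true cases).
Hence the posterior is 0.159325/0.583871 ≈ 0.273.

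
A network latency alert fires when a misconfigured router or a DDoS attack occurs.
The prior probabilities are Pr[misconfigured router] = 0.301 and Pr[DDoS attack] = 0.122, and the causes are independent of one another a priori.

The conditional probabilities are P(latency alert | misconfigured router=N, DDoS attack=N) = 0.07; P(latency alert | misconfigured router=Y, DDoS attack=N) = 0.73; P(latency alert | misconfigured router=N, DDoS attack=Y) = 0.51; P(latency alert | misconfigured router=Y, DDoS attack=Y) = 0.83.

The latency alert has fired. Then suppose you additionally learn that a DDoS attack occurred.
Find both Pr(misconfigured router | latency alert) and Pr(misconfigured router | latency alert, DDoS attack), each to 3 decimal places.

P(latency alert) = 0.07·0.699·0.878 + 0.51·0.699·0.122 + 0.73·0.301·0.878 + 0.83·0.301·0.122 = 0.042961 + 0.043492 + 0.192923 + 0.030479 = 0.309855
Restricting to configurations with misconfigured router present: 0.192923 + 0.030479 = 0.223402.
P(misconfigured router | latency alert) = 0.223402 / 0.309855 ≈ 0.721

With the extra evidence:
Weight on misconfigured router=true, given the evidence: 0.83*0.301 = 0.249830
Denominator P(latency alert | DDoS attack): 0.51*0.699 + 0.83*0.301 = 0.606320
Posterior = 0.249830 / 0.606320 ≈ 0.412

Pr(misconfigured router | latency alert) ≈ 0.721; Pr(misconfigured router | latency alert, DDoS attack) ≈ 0.412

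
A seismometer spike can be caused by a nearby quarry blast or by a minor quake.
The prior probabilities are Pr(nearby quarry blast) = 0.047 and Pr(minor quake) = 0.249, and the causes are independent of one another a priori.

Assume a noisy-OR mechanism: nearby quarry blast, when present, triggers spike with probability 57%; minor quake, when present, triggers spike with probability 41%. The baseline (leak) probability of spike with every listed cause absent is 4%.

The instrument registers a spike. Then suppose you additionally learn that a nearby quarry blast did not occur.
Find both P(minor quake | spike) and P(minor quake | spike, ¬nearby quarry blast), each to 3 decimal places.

P(minor quake | spike) ≈ 0.694; P(minor quake | spike, ¬nearby quarry blast) ≈ 0.782

Under noisy-OR, P(spike | causes) = 1 − (1−0.04)·∏(1−qᵢ) over the active causes.
Sum P(spike|·) weighted by the priors over the 4 (nearby quarry blast, minor quake) configurations:
  P(spike) = 0.04·0.953·0.751 + 0.4336·0.953·0.249 + 0.5872·0.047·0.751 + 0.756448·0.047·0.249
        = 0.028628 + 0.102892 + 0.020726 + 0.008853 = 0.161099
Configurations with minor quake contribute 0.111745, so
  P(minor quake | spike) = 0.111745 / 0.161099 ≈ 0.694

Now condition on the additional information:
By total probability over both values of minor quake:
  P(spike | ¬nearby quarry blast) = 0.04·0.751 + 0.4336·0.249
        = 0.030040 + 0.107966 = 0.138006
Keeping only the minor quake-present terms gives 0.107966, so
  P(minor quake | spike, ¬nearby quarry blast) = 0.107966 / 0.138006 ≈ 0.782
Ruling out nearby quarry blast raises the posterior on minor quake — the flip side of explaining away.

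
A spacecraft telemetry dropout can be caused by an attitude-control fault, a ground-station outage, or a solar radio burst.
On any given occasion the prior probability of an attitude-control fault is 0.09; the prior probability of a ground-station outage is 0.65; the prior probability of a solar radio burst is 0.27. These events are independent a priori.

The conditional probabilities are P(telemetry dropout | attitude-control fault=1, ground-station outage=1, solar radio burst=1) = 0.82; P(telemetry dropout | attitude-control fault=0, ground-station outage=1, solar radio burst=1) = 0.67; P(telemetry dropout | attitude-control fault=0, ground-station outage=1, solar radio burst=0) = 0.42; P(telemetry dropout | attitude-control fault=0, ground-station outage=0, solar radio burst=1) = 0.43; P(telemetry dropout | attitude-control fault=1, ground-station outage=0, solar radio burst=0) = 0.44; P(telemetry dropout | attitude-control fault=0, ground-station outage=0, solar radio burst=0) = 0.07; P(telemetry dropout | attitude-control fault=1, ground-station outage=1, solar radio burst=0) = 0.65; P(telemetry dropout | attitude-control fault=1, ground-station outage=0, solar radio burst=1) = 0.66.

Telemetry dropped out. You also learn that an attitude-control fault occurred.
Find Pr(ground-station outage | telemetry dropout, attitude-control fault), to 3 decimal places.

Weight on ground-station outage=true, given the evidence: 0.308425 + 0.143910 = 0.452335
The normalizing constant is 0.44·0.35·0.73 + 0.66·0.35·0.27 + 0.65·0.65·0.73 + 0.82·0.65·0.27 = 0.627125
P(ground-station outage | telemetry dropout, attitude-control fault) = 0.452335/0.627125 ≈ 0.721

Pr(ground-station outage | telemetry dropout, attitude-control fault) ≈ 0.721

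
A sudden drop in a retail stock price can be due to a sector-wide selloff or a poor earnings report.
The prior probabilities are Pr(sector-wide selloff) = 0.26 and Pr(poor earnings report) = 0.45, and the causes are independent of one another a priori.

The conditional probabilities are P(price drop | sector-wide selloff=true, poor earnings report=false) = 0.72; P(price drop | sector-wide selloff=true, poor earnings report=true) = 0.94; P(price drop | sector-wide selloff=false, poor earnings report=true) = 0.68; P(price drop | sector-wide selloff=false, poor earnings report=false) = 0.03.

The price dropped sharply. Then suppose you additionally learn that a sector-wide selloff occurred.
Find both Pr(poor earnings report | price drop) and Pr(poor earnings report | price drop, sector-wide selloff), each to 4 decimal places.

Pr(poor earnings report | price drop) ≈ 0.7450; Pr(poor earnings report | price drop, sector-wide selloff) ≈ 0.5165

Sum P(price drop|·) weighted by the priors over the 4 (sector-wide selloff, poor earnings report) configurations:
  P(price drop) = 0.03*0.74*0.55 + 0.68*0.74*0.45 + 0.72*0.26*0.55 + 0.94*0.26*0.45
        = 0.012210 + 0.226440 + 0.102960 + 0.109980 = 0.451590
Configurations with poor earnings report contribute 0.336420, so
  P(poor earnings report | price drop) = 0.336420 / 0.451590 ≈ 0.7450

With the extra evidence:
P(price drop | sector-wide selloff) = 0.72*0.55 + 0.94*0.45 = 0.396000 + 0.423000 = 0.819000
The poor earnings report-present share is 0.94*0.45 = 0.423000.
Hence the posterior is 0.423000/0.819000 ≈ 0.5165.
— sector-wide selloff explains away the evidence for poor earnings report.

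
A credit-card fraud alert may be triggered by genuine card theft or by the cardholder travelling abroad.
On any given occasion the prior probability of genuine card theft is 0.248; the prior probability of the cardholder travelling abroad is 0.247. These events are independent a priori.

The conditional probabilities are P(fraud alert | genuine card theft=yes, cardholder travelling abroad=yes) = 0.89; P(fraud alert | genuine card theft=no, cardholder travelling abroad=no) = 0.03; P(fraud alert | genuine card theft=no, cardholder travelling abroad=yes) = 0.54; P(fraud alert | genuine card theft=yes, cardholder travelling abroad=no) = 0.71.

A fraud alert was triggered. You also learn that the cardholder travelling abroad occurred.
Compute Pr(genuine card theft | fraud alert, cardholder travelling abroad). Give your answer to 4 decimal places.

Pr(genuine card theft | fraud alert, cardholder travelling abroad) ≈ 0.3521

P(fraud alert | cardholder travelling abroad) = 0.54×0.752 + 0.89×0.248 = 0.406080 + 0.220720 = 0.626800
The genuine card theft-present share is 0.89×0.248 = 0.220720.
P(genuine card theft | fraud alert, cardholder travelling abroad) = 0.220720 / 0.626800 ≈ 0.3521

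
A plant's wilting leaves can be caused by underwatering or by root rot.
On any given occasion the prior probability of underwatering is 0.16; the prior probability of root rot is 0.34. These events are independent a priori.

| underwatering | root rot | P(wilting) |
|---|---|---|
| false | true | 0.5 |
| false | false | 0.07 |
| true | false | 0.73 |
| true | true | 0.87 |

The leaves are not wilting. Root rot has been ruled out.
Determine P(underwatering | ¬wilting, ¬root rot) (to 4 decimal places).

For the numerator, keep only underwatering=true terms: 0.27·0.16 = 0.043200
Denominator P(¬wilting | ¬root rot): 0.93·0.84 + 0.27·0.16 = 0.824400
P(underwatering | ¬wilting, ¬root rot) = 0.043200/0.824400 ≈ 0.0524

P(underwatering | ¬wilting, ¬root rot) ≈ 0.0524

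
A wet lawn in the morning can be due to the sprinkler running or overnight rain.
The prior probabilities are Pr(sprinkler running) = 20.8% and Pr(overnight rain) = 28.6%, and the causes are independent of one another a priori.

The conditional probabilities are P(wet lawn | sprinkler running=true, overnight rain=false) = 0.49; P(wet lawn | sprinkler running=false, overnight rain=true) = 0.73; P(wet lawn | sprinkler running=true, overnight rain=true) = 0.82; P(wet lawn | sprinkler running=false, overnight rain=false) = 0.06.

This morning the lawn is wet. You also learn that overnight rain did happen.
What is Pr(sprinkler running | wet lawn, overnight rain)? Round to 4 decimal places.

For the numerator, keep only sprinkler running=true terms: 0.82*0.208 = 0.170560
The normalizing constant is 0.73*0.792 + 0.82*0.208 = 0.748720
P(sprinkler running | wet lawn, overnight rain) = 0.170560/0.748720 ≈ 0.2278

Pr(sprinkler running | wet lawn, overnight rain) ≈ 0.2278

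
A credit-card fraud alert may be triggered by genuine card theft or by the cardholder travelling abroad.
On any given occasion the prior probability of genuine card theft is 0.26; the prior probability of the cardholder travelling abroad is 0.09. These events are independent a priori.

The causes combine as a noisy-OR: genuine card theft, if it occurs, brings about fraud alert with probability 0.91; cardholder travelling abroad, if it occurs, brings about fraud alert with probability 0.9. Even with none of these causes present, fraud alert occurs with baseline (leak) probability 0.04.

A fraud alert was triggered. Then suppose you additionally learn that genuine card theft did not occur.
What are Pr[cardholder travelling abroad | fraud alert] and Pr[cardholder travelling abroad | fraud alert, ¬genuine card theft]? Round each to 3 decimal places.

Under noisy-OR, P(fraud alert | causes) = 1 − (1−0.04)·∏(1−qᵢ) over the active causes.
Enumerate the 4 (genuine card theft, cardholder travelling abroad) configurations and weight by the priors:
  P(fraud alert) = 0.04×0.74×0.91 + 0.904×0.74×0.09 + 0.9136×0.26×0.91 + 0.99136×0.26×0.09
        = 0.026936 + 0.060206 + 0.216158 + 0.023198 = 0.326498
Keeping only the cardholder travelling abroad-present terms gives 0.083404, so
  P(cardholder travelling abroad | fraud alert) = 0.083404 / 0.326498 ≈ 0.255

With the extra evidence:
P(fraud alert | ¬genuine card theft) = 0.04×0.91 + 0.904×0.09 = 0.036400 + 0.081360 = 0.117760
The cardholder travelling abroad-present share is 0.904×0.09 = 0.081360.
So P(cardholder travelling abroad | fraud alert, ¬genuine card theft) = 0.081360/0.117760 ≈ 0.691.
Ruling out genuine card theft raises the posterior on cardholder travelling abroad — the flip side of explaining away.

Pr[cardholder travelling abroad | fraud alert] ≈ 0.255; Pr[cardholder travelling abroad | fraud alert, ¬genuine card theft] ≈ 0.691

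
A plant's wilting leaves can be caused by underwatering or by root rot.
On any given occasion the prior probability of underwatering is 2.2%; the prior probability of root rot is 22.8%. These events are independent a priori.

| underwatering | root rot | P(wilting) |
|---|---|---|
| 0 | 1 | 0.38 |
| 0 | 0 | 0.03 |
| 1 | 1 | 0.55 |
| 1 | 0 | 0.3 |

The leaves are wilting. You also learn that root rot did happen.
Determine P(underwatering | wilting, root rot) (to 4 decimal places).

By total probability over both values of underwatering:
  P(wilting | root rot) = 0.38×0.978 + 0.55×0.022
        = 0.371640 + 0.012100 = 0.383740
The terms with underwatering present sum to 0.012100, so
  P(underwatering | wilting, root rot) = 0.012100 / 0.383740 ≈ 0.0315

P(underwatering | wilting, root rot) ≈ 0.0315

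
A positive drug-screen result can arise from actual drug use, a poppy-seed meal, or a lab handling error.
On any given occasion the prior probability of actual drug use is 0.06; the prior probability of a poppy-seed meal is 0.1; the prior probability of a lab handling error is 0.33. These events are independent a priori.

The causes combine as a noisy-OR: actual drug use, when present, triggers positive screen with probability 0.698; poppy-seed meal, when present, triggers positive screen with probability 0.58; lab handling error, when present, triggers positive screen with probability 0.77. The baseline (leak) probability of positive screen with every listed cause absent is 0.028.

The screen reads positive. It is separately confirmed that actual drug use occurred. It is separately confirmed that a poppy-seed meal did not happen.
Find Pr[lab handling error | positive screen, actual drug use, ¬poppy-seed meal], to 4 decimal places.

Under noisy-OR, P(positive screen | causes) = 1 − (1−0.028)·∏(1−qᵢ) over the active causes.
Numerator (weight on configurations with lab handling error): 0.932485×0.33 = 0.307720
Denominator P(positive screen | actual drug use, ¬poppy-seed meal): 0.706456×0.67 + 0.932485×0.33 = 0.781046
P(lab handling error | positive screen, actual drug use, ¬poppy-seed meal) = 0.307720/0.781046 ≈ 0.3940

Pr[lab handling error | positive screen, actual drug use, ¬poppy-seed meal] ≈ 0.3940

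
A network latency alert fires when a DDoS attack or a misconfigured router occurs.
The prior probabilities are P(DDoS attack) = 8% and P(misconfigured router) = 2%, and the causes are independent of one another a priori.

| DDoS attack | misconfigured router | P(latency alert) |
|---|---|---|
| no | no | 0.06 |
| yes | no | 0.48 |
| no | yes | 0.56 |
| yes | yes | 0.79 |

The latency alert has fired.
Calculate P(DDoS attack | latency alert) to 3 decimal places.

P(DDoS attack | latency alert) ≈ 0.377

P(latency alert) = 0.06·0.92·0.98 + 0.56·0.92·0.02 + 0.48·0.08·0.98 + 0.79·0.08·0.02 = 0.054096 + 0.010304 + 0.037632 + 0.001264 = 0.103296
The DDoS attack-present share is 0.037632 + 0.001264 = 0.038896.
P(DDoS attack | latency alert) = 0.038896 / 0.103296 ≈ 0.377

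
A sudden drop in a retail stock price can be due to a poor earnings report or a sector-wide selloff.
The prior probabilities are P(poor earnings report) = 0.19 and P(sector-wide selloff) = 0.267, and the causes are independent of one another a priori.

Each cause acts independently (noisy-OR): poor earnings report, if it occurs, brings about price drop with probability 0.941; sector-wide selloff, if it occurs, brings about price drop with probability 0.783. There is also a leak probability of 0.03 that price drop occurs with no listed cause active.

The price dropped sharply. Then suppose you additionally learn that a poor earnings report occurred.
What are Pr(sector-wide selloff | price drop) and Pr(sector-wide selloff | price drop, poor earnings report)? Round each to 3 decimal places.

Under noisy-OR, P(price drop | causes) = 1 − (1−0.03)·∏(1−qᵢ) over the active causes.
Numerator (weight on configurations with sector-wide selloff): 0.170747 + 0.050100 = 0.220847
The normalizing constant is 0.03·0.81·0.733 + 0.78951·0.81·0.267 + 0.94277·0.19·0.733 + 0.987581·0.19·0.267 = 0.369959
Posterior = 0.220847 / 0.369959 ≈ 0.597

With the extra evidence:
By total probability over both values of sector-wide selloff:
  P(price drop | poor earnings report) = 0.94277·0.733 + 0.987581·0.267
        = 0.691050 + 0.263684 = 0.954734
The terms with sector-wide selloff present sum to 0.263684, so
  P(sector-wide selloff | price drop, poor earnings report) = 0.263684 / 0.954734 ≈ 0.276
Conditioning on poor earnings report lowers the posterior on sector-wide selloff: the classic explaining-away effect in a common-effect structure.

Pr(sector-wide selloff | price drop) ≈ 0.597; Pr(sector-wide selloff | price drop, poor earnings report) ≈ 0.276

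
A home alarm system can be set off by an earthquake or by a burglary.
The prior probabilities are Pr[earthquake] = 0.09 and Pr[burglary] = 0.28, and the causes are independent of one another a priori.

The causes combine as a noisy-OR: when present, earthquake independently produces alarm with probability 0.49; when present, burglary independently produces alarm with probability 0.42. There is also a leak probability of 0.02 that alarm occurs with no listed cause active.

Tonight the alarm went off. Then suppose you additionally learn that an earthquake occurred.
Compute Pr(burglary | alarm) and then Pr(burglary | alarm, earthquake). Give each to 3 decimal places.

Pr(burglary | alarm) ≈ 0.737; Pr(burglary | alarm, earthquake) ≈ 0.356

Under noisy-OR, P(alarm | causes) = 1 − (1−0.02)·∏(1−qᵢ) over the active causes.
Weight on burglary=true, given the evidence: 0.109972 + 0.017895 = 0.127867
The normalizing constant is 0.02·0.91·0.72 + 0.4316·0.91·0.28 + 0.5002·0.09·0.72 + 0.710116·0.09·0.28 = 0.173384
P(burglary | alarm) = 0.127867/0.173384 ≈ 0.737

Now condition on the additional information:
P(alarm | earthquake) = 0.5002*0.72 + 0.710116*0.28 = 0.360144 + 0.198832 = 0.558976
Of this, 0.198832 comes from 0.710116*0.28 (the burglary=true cases).
P(burglary | alarm, earthquake) = 0.198832 / 0.558976 ≈ 0.356
The drop from 0.737 to 0.356 is the explaining-away (discounting) effect.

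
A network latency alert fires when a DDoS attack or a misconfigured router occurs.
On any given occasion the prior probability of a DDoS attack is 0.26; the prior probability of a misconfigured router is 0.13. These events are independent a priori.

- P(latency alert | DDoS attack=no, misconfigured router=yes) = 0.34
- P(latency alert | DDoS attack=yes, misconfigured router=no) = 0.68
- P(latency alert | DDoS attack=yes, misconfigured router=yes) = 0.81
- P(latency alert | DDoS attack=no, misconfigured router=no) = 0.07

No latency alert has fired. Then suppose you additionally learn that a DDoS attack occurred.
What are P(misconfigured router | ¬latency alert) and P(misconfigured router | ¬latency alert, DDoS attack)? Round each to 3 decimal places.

P(misconfigured router | ¬latency alert) ≈ 0.094; P(misconfigured router | ¬latency alert, DDoS attack) ≈ 0.081

Enumerate the 4 (DDoS attack, misconfigured router) configurations and weight by the priors:
  P(¬latency alert) = 0.93×0.74×0.87 + 0.66×0.74×0.13 + 0.32×0.26×0.87 + 0.19×0.26×0.13
        = 0.598734 + 0.063492 + 0.072384 + 0.006422 = 0.741032
Configurations with misconfigured router contribute 0.069914, so
  P(misconfigured router | ¬latency alert) = 0.069914 / 0.741032 ≈ 0.094

Now condition on the additional information:
Enumerate both values of misconfigured router and weight by the priors:
  P(¬latency alert | DDoS attack) = 0.32·0.87 + 0.19·0.13
        = 0.278400 + 0.024700 = 0.303100
The terms with misconfigured router present sum to 0.024700, so
  P(misconfigured router | ¬latency alert, DDoS attack) = 0.024700 / 0.303100 ≈ 0.081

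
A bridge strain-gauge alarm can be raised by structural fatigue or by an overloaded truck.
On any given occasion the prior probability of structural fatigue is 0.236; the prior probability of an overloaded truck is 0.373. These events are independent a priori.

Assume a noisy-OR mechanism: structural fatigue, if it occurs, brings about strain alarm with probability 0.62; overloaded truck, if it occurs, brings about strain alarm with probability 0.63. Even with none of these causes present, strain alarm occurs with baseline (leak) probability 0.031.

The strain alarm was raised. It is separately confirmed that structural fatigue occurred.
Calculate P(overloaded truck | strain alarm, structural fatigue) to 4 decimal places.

Under noisy-OR, P(strain alarm | causes) = 1 − (1−0.031)·∏(1−qᵢ) over the active causes.
Sum P(strain alarm|·) weighted by the priors over both values of overloaded truck:
  P(strain alarm | structural fatigue) = 0.63178×0.627 + 0.863759×0.373
        = 0.396126 + 0.322182 = 0.718308
Configurations with overloaded truck contribute 0.322182, so
  P(overloaded truck | strain alarm, structural fatigue) = 0.322182 / 0.718308 ≈ 0.4485

P(overloaded truck | strain alarm, structural fatigue) ≈ 0.4485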